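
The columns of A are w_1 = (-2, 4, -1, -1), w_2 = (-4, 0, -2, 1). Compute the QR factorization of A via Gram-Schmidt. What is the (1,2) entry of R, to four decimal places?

r_{12} = 1.9188

w_1 = (-2, 4, -1, -1); ‖w_1‖ = 4.6904, so q_1 = (-0.4264, 0.8528, -0.2132, -0.2132).
r_{12} = q_1·w_2 = 1.9188.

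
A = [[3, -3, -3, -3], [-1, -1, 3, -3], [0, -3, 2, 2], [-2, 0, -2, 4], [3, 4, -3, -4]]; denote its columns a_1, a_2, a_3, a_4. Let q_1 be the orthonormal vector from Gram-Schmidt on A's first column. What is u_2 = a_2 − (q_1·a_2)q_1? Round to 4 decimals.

a_1 = (3, -1, 0, -2, 3); ‖a_1‖ = 4.7958, so q_1 = (0.6255, -0.2085, 0.0000, -0.4170, 0.6255).
q_1·a_2 = 0.6255·(-3) + (-0.2085)·(-1) + 0.0000·(-3) + (-0.4170)·0 + 0.6255·4 = 0.8341.
u_2 = a_2 − 0.8341·q_1 = (-3.5217, -0.8261, -3.0000, 0.3478, 3.4783).

u_2 = (-3.5217, -0.8261, -3.0000, 0.3478, 3.4783)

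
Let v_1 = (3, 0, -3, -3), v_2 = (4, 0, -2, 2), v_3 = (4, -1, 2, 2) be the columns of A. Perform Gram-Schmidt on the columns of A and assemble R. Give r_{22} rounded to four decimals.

r_{22} = 4.3205

e_1 = v_1/‖v_1‖ = (3, 0, -3, -3)/5.1962 = (0.5774, 0.0000, -0.5774, -0.5774).
r_{12} = e_1·v_2 = 2.3094.
u_2 = v_2 − 2.3094·e_1 = (2.6667, 0.0000, -0.6667, 3.3333).
r_{22} = ‖u_2‖ = 4.3205.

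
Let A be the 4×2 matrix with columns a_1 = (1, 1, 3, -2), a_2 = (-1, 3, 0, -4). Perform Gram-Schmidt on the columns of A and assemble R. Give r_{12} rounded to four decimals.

r_{12} = 2.5820

a_1 = (1, 1, 3, -2); ‖a_1‖ = 3.8730, so q_1 = (0.2582, 0.2582, 0.7746, -0.5164).
r_{12} = q_1·a_2 = 2.5820.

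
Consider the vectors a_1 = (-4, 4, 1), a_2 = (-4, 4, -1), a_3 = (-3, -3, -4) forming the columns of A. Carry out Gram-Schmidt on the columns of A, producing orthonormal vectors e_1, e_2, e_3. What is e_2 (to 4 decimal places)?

e_2 = (-0.1231, 0.1231, -0.9847)

e_1 = a_1/‖a_1‖ = (-4, 4, 1)/5.7446 = (-0.6963, 0.6963, 0.1741).
r_{12} = e_1·a_2 = 5.3964.
u_2 = a_2 − 5.3964·e_1 = (-0.2424, 0.2424, -1.9394).
‖u_2‖ = 1.9695, so e_2 = (-0.1231, 0.1231, -0.9847).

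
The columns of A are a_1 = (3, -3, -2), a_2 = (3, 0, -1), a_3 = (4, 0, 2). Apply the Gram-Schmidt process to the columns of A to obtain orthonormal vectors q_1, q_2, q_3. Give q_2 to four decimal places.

q_1 = a_1/‖a_1‖ = (3, -3, -2)/4.6904 = (0.6396, -0.6396, -0.4264).
r_{12} = q_1·a_2 = 2.3452.
u_2 = a_2 − 2.3452·q_1 = (1.5000, 1.5000, 0.0000).
‖u_2‖ = 2.1213, so q_2 = (0.7071, 0.7071, 0.0000).

q_2 = (0.7071, 0.7071, 0.0000)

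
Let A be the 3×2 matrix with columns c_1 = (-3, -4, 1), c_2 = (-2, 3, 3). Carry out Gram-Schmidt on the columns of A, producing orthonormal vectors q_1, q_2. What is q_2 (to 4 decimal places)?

c_1 = (-3, -4, 1); ‖c_1‖ = 5.0990, so q_1 = (-0.5883, -0.7845, 0.1961).
q_1·c_2 = (-0.5883)·(-2) + (-0.7845)·3 + 0.1961·3 = -0.5883.
u_2 = c_2 + 0.5883·q_1 = (-2.3462, 2.5385, 3.1154).
‖u_2‖ = 4.6534, so q_2 = (-0.5042, 0.5455, 0.6695).

q_2 = (-0.5042, 0.5455, 0.6695)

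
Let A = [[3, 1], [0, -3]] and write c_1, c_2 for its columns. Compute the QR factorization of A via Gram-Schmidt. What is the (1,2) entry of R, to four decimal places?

c_1 = (3, 0); ‖c_1‖ = 3.0000, so e_1 = (1.0000, 0.0000).
r_{12} = e_1·c_2 = 1.0000.

r_{12} = 1.0000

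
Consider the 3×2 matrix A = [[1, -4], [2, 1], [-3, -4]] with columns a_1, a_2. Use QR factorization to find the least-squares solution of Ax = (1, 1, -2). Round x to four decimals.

x = (0.6823, -0.0552)

a_1 = (1, 2, -3); ‖a_1‖ = 3.7417, so q_1 = (0.2673, 0.5345, -0.8018).
q_1·a_2 = 0.2673·(-4) + 0.5345·1 + (-0.8018)·(-4) = 2.6726.
u_2 = a_2 − 2.6726·q_1 = (-4.7143, -0.4286, -1.8571).
‖u_2‖ = 5.0850, so q_2 = (-0.9271, -0.0843, -0.3652).
Qᵀb = (2.4054, -0.2809).
Back-substitute: x_2 = -0.2809/5.0850 = -0.0552.
x_1 = (2.4054 − 2.6726·(-0.0552))/3.7417 = 0.6823.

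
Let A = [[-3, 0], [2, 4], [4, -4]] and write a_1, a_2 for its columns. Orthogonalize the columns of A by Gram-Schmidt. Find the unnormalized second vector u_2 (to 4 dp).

a_1 = (-3, 2, 4); ‖a_1‖ = 5.3852, so e_1 = (-0.5571, 0.3714, 0.7428).
e_1·a_2 = (-0.5571)·0 + 0.3714·4 + 0.7428·(-4) = -1.4856.
u_2 = a_2 + 1.4856·e_1 = (-0.8276, 4.5517, -2.8966).

u_2 = (-0.8276, 4.5517, -2.8966)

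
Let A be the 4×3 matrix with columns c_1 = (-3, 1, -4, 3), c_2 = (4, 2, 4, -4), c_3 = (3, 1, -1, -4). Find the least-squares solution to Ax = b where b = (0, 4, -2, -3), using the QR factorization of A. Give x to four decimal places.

c_1 = (-3, 1, -4, 3); ‖c_1‖ = 5.9161, so e_1 = (-0.5071, 0.1690, -0.6761, 0.5071).
e_1·c_2 = (-0.5071)·4 + 0.1690·2 + (-0.6761)·4 + 0.5071·(-4) = -6.4232.
u_2 = c_2 + 6.4232·e_1 = (0.7429, 3.0857, -0.3429, -0.7429).
‖u_2‖ = 3.2776, so e_2 = (0.2266, 0.9414, -0.1046, -0.2266).
e_1·c_3 = (-0.5071)·3 + 0.1690·1 + (-0.6761)·(-1) + 0.5071·(-4) = -2.7045; e_2·c_3 = 0.2266·3 + 0.9414·1 + (-0.1046)·(-1) + (-0.2266)·(-4) = 2.6326.
u_3 = c_3 + 2.7045·e_1 − 2.6326·e_2 = (1.0319, -1.0213, -2.5532, -2.0319).
‖u_3‖ = 3.5715, so e_3 = (0.2889, -0.2860, -0.7149, -0.5689).
Qᵀb = (0.5071, 4.6549, 1.9927).
Back-substitute: x_3 = 1.9927/3.5715 = 0.5580.
x_2 = (4.6549 − 2.6326·0.5580)/3.2776 = 0.9721.
x_1 = (0.5071 + 6.4232·0.9721 + 2.7045·0.5580)/5.9161 = 1.3962.

x = (1.3962, 0.9721, 0.5580)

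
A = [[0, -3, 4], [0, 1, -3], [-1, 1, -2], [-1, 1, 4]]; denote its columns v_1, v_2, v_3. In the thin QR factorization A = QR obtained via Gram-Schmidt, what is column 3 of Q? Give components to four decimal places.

e_3 = (-0.1104, -0.3313, -0.6626, 0.6626)

v_1 = (0, 0, -1, -1); ‖v_1‖ = 1.4142, so e_1 = (0.0000, 0.0000, -0.7071, -0.7071).
e_1·v_2 = 0.0000·(-3) + 0.0000·1 + (-0.7071)·1 + (-0.7071)·1 = -1.4142.
u_2 = v_2 + 1.4142·e_1 = (-3.0000, 1.0000, 0.0000, 0.0000).
‖u_2‖ = 3.1623, so e_2 = (-0.9487, 0.3162, 0.0000, 0.0000).
e_1·v_3 = 0.0000·4 + 0.0000·(-3) + (-0.7071)·(-2) + (-0.7071)·4 = -1.4142; e_2·v_3 = (-0.9487)·4 + 0.3162·(-3) + 0.0000·(-2) + 0.0000·4 = -4.7434.
u_3 = v_3 + 1.4142·e_1 + 4.7434·e_2 = (-0.5000, -1.5000, -3.0000, 3.0000).
‖u_3‖ = 4.5277, so e_3 = (-0.1104, -0.3313, -0.6626, 0.6626).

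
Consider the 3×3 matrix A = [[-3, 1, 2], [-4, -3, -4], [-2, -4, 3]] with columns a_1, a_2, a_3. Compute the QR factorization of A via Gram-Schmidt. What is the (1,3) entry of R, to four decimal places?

q_1 = a_1/‖a_1‖ = (-3, -4, -2)/5.3852 = (-0.5571, -0.7428, -0.3714).
r_{13} = q_1·a_3 = 0.7428.

r_{13} = 0.7428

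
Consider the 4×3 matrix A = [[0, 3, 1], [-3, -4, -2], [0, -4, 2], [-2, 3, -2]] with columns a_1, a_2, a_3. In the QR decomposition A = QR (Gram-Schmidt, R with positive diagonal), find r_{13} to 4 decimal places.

r_{13} = 2.7735

a_1 = (0, -3, 0, -2); ‖a_1‖ = 3.6056, so q_1 = (0.0000, -0.8321, 0.0000, -0.5547).
r_{13} = q_1·a_3 = 2.7735.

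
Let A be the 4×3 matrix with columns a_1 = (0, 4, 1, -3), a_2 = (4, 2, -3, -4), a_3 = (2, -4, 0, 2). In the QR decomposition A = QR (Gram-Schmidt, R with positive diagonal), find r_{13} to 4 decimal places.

a_1 = (0, 4, 1, -3); ‖a_1‖ = 5.0990, so q_1 = (0.0000, 0.7845, 0.1961, -0.5883).
r_{13} = q_1·a_3 = -4.3146.

r_{13} = -4.3146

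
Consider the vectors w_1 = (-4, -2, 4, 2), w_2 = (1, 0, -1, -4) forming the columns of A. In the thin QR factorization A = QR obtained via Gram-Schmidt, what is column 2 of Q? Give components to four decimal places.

e_1 = w_1/‖w_1‖ = (-4, -2, 4, 2)/6.3246 = (-0.6325, -0.3162, 0.6325, 0.3162).
r_{12} = e_1·w_2 = -2.5298.
u_2 = w_2 + 2.5298·e_1 = (-0.6000, -0.8000, 0.6000, -3.2000).
‖u_2‖ = 3.4059, so e_2 = (-0.1762, -0.2349, 0.1762, -0.9396).

e_2 = (-0.1762, -0.2349, 0.1762, -0.9396)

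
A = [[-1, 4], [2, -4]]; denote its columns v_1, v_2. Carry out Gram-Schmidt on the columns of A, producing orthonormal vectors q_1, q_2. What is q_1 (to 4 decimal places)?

v_1 = (-1, 2); ‖v_1‖ = 2.2361, so q_1 = (-0.4472, 0.8944).

q_1 = (-0.4472, 0.8944)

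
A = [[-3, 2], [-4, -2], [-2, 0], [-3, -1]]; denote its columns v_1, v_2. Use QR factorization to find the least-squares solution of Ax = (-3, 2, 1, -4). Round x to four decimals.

x = (0.4069, -0.8927)

q_1 = v_1/‖v_1‖ = (-3, -4, -2, -3)/6.1644 = (-0.4867, -0.6489, -0.3244, -0.4867).
r_{12} = q_1·v_2 = 0.8111.
u_2 = v_2 − 0.8111·q_1 = (2.3947, -1.4737, 0.2632, -0.6053).
‖u_2‖ = 2.8883, so q_2 = (0.8291, -0.5102, 0.0911, -0.2096).
Qᵀb = (1.7844, -2.5785).
Back-substitute: x_2 = -2.5785/2.8883 = -0.8927.
x_1 = (1.7844 − 0.8111·(-0.8927))/6.1644 = 0.4069.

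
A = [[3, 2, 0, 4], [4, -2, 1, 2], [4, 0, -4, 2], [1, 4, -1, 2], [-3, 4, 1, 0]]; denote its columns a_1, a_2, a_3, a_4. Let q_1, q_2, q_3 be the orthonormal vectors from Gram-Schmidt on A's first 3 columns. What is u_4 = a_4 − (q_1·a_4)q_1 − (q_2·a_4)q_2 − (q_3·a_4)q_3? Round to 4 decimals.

u_4 = (0.6468, -0.3836, 0.0385, -0.5264, 0.0112)

a_1 = (3, 4, 4, 1, -3); ‖a_1‖ = 7.1414, so q_1 = (0.4201, 0.5601, 0.5601, 0.1400, -0.4201).
q_1·a_2 = 0.4201·2 + 0.5601·(-2) + 0.5601·0 + 0.1400·4 + (-0.4201)·4 = -1.4003.
u_2 = a_2 + 1.4003·q_1 = (2.5882, -1.2157, 0.7843, 4.1961, 3.4118).
‖u_2‖ = 6.1676, so q_2 = (0.4197, -0.1971, 0.1272, 0.6803, 0.5532).
q_1·a_3 = 0.4201·0 + 0.5601·1 + 0.5601·(-4) + 0.1400·(-1) + (-0.4201)·1 = -2.2404; q_2·a_3 = 0.4197·0 + (-0.1971)·1 + 0.1272·(-4) + 0.6803·(-1) + 0.5532·1 = -0.8329.
u_3 = a_3 + 2.2404·q_1 + 0.8329·q_2 = (1.2907, 2.0907, -2.6392, -0.1196, 0.5196).
‖u_3‖ = 3.6451, so q_3 = (0.3541, 0.5736, -0.7240, -0.0328, 0.1425).
q_1·a_4 = 0.4201·4 + 0.5601·2 + 0.5601·2 + 0.1400·2 + (-0.4201)·0 = 4.2008; q_2·a_4 = 0.4197·4 + (-0.1971)·2 + 0.1272·2 + 0.6803·2 + 0.5532·0 = 2.8994; q_3·a_4 = 0.3541·4 + 0.5736·2 + (-0.7240)·2 + (-0.0328)·2 + 0.1425·0 = 1.0499.
u_4 = a_4 − 4.2008·q_1 − 2.8994·q_2 − 1.0499·q_3 = (0.6468, -0.3836, 0.0385, -0.5264, 0.0112).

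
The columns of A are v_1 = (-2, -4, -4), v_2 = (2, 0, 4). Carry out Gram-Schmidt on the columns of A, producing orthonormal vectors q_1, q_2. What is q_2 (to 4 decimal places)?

q_2 = (0.2981, -0.7454, 0.5963)

v_1 = (-2, -4, -4); ‖v_1‖ = 6.0000, so q_1 = (-0.3333, -0.6667, -0.6667).
q_1·v_2 = (-0.3333)·2 + (-0.6667)·0 + (-0.6667)·4 = -3.3333.
u_2 = v_2 + 3.3333·q_1 = (0.8889, -2.2222, 1.7778).
‖u_2‖ = 2.9814, so q_2 = (0.2981, -0.7454, 0.5963).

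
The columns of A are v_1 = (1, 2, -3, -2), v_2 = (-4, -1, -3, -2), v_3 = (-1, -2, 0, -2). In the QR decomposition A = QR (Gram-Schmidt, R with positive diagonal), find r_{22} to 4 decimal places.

r_{22} = 5.2228

v_1 = (1, 2, -3, -2); ‖v_1‖ = 4.2426, so e_1 = (0.2357, 0.4714, -0.7071, -0.4714).
e_1·v_2 = 0.2357·(-4) + 0.4714·(-1) + (-0.7071)·(-3) + (-0.4714)·(-2) = 1.6499.
u_2 = v_2 − 1.6499·e_1 = (-4.3889, -1.7778, -1.8333, -1.2222).
r_{22} = ‖u_2‖ = 5.2228.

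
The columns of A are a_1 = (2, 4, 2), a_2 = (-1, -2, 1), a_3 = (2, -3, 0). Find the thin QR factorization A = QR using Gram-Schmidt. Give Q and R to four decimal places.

Q = [[0.4082, -0.1826, 0.8944], [0.8165, -0.3651, -0.4472], [0.4082, 0.9129, 0.0000]], R = [[4.8990, -1.6330, -1.6330], [0.0000, 1.8257, 0.7303], [0.0000, 0.0000, 3.1305]]

q_1 = a_1/‖a_1‖ = (2, 4, 2)/4.8990 = (0.4082, 0.8165, 0.4082).
r_{12} = q_1·a_2 = -1.6330.
u_2 = a_2 + 1.6330·q_1 = (-0.3333, -0.6667, 1.6667).
‖u_2‖ = 1.8257, so q_2 = (-0.1826, -0.3651, 0.9129).
r_{13} = q_1·a_3 = -1.6330; r_{23} = q_2·a_3 = 0.7303.
u_3 = a_3 + 1.6330·q_1 − 0.7303·q_2 = (2.8000, -1.4000, 0.0000).
‖u_3‖ = 3.1305, so q_3 = (0.8944, -0.4472, 0.0000).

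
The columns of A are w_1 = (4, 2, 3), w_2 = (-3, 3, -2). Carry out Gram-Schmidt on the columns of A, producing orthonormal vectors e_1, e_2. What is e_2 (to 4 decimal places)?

e_1 = w_1/‖w_1‖ = (4, 2, 3)/5.3852 = (0.7428, 0.3714, 0.5571).
r_{12} = e_1·w_2 = -2.2283.
u_2 = w_2 + 2.2283·e_1 = (-1.3448, 3.8276, -0.7586).
‖u_2‖ = 4.1273, so e_2 = (-0.3258, 0.9274, -0.1838).

e_2 = (-0.3258, 0.9274, -0.1838)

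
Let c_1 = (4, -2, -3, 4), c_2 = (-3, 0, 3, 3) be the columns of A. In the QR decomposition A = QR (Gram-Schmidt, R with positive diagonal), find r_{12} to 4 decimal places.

c_1 = (4, -2, -3, 4); ‖c_1‖ = 6.7082, so q_1 = (0.5963, -0.2981, -0.4472, 0.5963).
r_{12} = q_1·c_2 = -1.3416.

r_{12} = -1.3416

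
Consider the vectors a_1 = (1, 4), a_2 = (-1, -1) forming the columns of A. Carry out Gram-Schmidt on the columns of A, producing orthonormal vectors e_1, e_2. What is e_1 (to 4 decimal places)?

a_1 = (1, 4); ‖a_1‖ = 4.1231, so e_1 = (0.2425, 0.9701).

e_1 = (0.2425, 0.9701)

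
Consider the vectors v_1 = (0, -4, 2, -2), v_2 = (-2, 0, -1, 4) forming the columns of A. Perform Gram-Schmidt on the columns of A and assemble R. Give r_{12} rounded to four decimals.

r_{12} = -2.0412

q_1 = v_1/‖v_1‖ = (0, -4, 2, -2)/4.8990 = (0.0000, -0.8165, 0.4082, -0.4082).
r_{12} = q_1·v_2 = -2.0412.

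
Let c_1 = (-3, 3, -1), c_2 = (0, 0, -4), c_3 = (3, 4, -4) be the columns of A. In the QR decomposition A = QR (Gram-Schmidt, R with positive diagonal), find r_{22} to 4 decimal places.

c_1 = (-3, 3, -1); ‖c_1‖ = 4.3589, so e_1 = (-0.6882, 0.6882, -0.2294).
e_1·c_2 = (-0.6882)·0 + 0.6882·0 + (-0.2294)·(-4) = 0.9177.
u_2 = c_2 − 0.9177·e_1 = (0.6316, -0.6316, -3.7895).
r_{22} = ‖u_2‖ = 3.8933.

r_{22} = 3.8933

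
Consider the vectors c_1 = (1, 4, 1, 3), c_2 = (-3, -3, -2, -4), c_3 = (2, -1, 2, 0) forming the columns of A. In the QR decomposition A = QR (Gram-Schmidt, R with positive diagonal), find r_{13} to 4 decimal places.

c_1 = (1, 4, 1, 3); ‖c_1‖ = 5.1962, so e_1 = (0.1925, 0.7698, 0.1925, 0.5774).
r_{13} = e_1·c_3 = 0.0000.

r_{13} = 0.0000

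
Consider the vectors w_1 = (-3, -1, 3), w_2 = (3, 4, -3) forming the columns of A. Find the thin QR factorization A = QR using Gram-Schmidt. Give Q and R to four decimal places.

w_1 = (-3, -1, 3); ‖w_1‖ = 4.3589, so e_1 = (-0.6882, -0.2294, 0.6882).
e_1·w_2 = (-0.6882)·3 + (-0.2294)·4 + 0.6882·(-3) = -5.0471.
u_2 = w_2 + 5.0471·e_1 = (-0.4737, 2.8421, 0.4737).
‖u_2‖ = 2.9200, so e_2 = (-0.1622, 0.9733, 0.1622).

Q = [[-0.6882, -0.1622], [-0.2294, 0.9733], [0.6882, 0.1622]], R = [[4.3589, -5.0471], [0.0000, 2.9200]]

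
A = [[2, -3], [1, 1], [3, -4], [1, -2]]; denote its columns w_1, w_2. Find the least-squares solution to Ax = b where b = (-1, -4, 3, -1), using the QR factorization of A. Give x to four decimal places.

e_1 = w_1/‖w_1‖ = (2, 1, 3, 1)/3.8730 = (0.5164, 0.2582, 0.7746, 0.2582).
r_{12} = e_1·w_2 = -4.9058.
u_2 = w_2 + 4.9058·e_1 = (-0.4667, 2.2667, -0.2000, -0.7333).
‖u_2‖ = 2.4358, so e_2 = (-0.1916, 0.9305, -0.0821, -0.3011).
Qᵀb = (0.5164, -3.4759).
Back-substitute: x_2 = -3.4759/2.4358 = -1.4270.
x_1 = (0.5164 + 4.9058·(-1.4270))/3.8730 = -1.6742.

x = (-1.6742, -1.4270)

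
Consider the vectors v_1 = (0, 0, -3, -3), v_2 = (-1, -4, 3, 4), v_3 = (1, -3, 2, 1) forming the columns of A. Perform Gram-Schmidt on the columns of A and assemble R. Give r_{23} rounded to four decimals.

q_1 = v_1/‖v_1‖ = (0, 0, -3, -3)/4.2426 = (0.0000, 0.0000, -0.7071, -0.7071).
r_{12} = q_1·v_2 = -4.9497.
u_2 = v_2 + 4.9497·q_1 = (-1.0000, -4.0000, -0.5000, 0.5000).
‖u_2‖ = 4.1833, so q_2 = (-0.2390, -0.9562, -0.1195, 0.1195).
r_{23} = q_2·v_3 = 2.5100.

r_{23} = 2.5100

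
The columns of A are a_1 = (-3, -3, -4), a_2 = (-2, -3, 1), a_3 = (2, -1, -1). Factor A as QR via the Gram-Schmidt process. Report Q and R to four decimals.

a_1 = (-3, -3, -4); ‖a_1‖ = 5.8310, so e_1 = (-0.5145, -0.5145, -0.6860).
e_1·a_2 = (-0.5145)·(-2) + (-0.5145)·(-3) + (-0.6860)·1 = 1.8865.
u_2 = a_2 − 1.8865·e_1 = (-1.0294, -2.0294, 2.2941).
‖u_2‖ = 3.2313, so e_2 = (-0.3186, -0.6281, 0.7100).
e_1·a_3 = (-0.5145)·2 + (-0.5145)·(-1) + (-0.6860)·(-1) = 0.1715; e_2·a_3 = (-0.3186)·2 + (-0.6281)·(-1) + 0.7100·(-1) = -0.7191.
u_3 = a_3 − 0.1715·e_1 + 0.7191·e_2 = (1.8592, -1.3634, -0.3718).
‖u_3‖ = 2.3353, so e_3 = (0.7961, -0.5838, -0.1592).

Q = [[-0.5145, -0.3186, 0.7961], [-0.5145, -0.6281, -0.5838], [-0.6860, 0.7100, -0.1592]], R = [[5.8310, 1.8865, 0.1715], [0.0000, 3.2313, -0.7191], [0.0000, 0.0000, 2.3353]]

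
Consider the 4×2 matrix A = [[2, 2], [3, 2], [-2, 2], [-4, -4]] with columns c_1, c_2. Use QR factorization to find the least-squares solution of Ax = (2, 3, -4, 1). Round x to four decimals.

x = (1.1818, -1.0000)

c_1 = (2, 3, -2, -4); ‖c_1‖ = 5.7446, so q_1 = (0.3482, 0.5222, -0.3482, -0.6963).
q_1·c_2 = 0.3482·2 + 0.5222·2 + (-0.3482)·2 + (-0.6963)·(-4) = 3.8297.
u_2 = c_2 − 3.8297·q_1 = (0.6667, 0.0000, 3.3333, -1.3333).
‖u_2‖ = 3.6515, so q_2 = (0.1826, 0.0000, 0.9129, -0.3651).
Qᵀb = (2.9593, -3.6515).
Back-substitute: x_2 = -3.6515/3.6515 = -1.0000.
x_1 = (2.9593 − 3.8297·(-1.0000))/5.7446 = 1.1818.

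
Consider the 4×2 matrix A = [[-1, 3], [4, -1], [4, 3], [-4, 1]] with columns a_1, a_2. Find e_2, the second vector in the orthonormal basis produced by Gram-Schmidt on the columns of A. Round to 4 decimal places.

e_1 = a_1/‖a_1‖ = (-1, 4, 4, -4)/7.0000 = (-0.1429, 0.5714, 0.5714, -0.5714).
r_{12} = e_1·a_2 = 0.1429.
u_2 = a_2 − 0.1429·e_1 = (3.0204, -1.0816, 2.9184, 1.0816).
‖u_2‖ = 4.4699, so e_2 = (0.6757, -0.2420, 0.6529, 0.2420).

e_2 = (0.6757, -0.2420, 0.6529, 0.2420)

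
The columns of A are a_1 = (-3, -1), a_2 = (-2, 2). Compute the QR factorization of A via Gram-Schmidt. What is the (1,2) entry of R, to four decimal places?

a_1 = (-3, -1); ‖a_1‖ = 3.1623, so q_1 = (-0.9487, -0.3162).
r_{12} = q_1·a_2 = 1.2649.

r_{12} = 1.2649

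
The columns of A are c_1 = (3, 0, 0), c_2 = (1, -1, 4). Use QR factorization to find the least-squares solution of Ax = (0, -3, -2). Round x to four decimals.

c_1 = (3, 0, 0); ‖c_1‖ = 3.0000, so q_1 = (1.0000, 0.0000, 0.0000).
q_1·c_2 = 1.0000·1 + 0.0000·(-1) + 0.0000·4 = 1.0000.
u_2 = c_2 − 1.0000·q_1 = (0.0000, -1.0000, 4.0000).
‖u_2‖ = 4.1231, so q_2 = (0.0000, -0.2425, 0.9701).
Qᵀb = (0.0000, -1.2127).
Back-substitute: x_2 = -1.2127/4.1231 = -0.2941.
x_1 = (0.0000 − 1.0000·(-0.2941))/3.0000 = 0.0980.

x = (0.0980, -0.2941)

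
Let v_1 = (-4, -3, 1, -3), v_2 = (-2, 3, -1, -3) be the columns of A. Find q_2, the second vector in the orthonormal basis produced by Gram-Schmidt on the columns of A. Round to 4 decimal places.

q_1 = v_1/‖v_1‖ = (-4, -3, 1, -3)/5.9161 = (-0.6761, -0.5071, 0.1690, -0.5071).
r_{12} = q_1·v_2 = 1.1832.
u_2 = v_2 − 1.1832·q_1 = (-1.2000, 3.6000, -1.2000, -2.4000).
‖u_2‖ = 4.6476, so q_2 = (-0.2582, 0.7746, -0.2582, -0.5164).

q_2 = (-0.2582, 0.7746, -0.2582, -0.5164)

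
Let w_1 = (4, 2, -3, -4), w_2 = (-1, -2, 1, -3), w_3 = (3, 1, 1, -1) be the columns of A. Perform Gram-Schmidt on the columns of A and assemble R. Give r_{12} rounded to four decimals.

w_1 = (4, 2, -3, -4); ‖w_1‖ = 6.7082, so e_1 = (0.5963, 0.2981, -0.4472, -0.5963).
r_{12} = e_1·w_2 = 0.1491.

r_{12} = 0.1491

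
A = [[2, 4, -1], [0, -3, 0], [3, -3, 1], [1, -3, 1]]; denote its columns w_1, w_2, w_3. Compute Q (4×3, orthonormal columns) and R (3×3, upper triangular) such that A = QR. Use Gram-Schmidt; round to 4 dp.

w_1 = (2, 0, 3, 1); ‖w_1‖ = 3.7417, so q_1 = (0.5345, 0.0000, 0.8018, 0.2673).
q_1·w_2 = 0.5345·4 + 0.0000·(-3) + 0.8018·(-3) + 0.2673·(-3) = -1.0690.
u_2 = w_2 + 1.0690·q_1 = (4.5714, -3.0000, -2.1429, -2.7143).
‖u_2‖ = 6.4697, so q_2 = (0.7066, -0.4637, -0.3312, -0.4195).
q_1·w_3 = 0.5345·(-1) + 0.0000·0 + 0.8018·1 + 0.2673·1 = 0.5345; q_2·w_3 = 0.7066·(-1) + (-0.4637)·0 + (-0.3312)·1 + (-0.4195)·1 = -1.4573.
u_3 = w_3 − 0.5345·q_1 + 1.4573·q_2 = (-0.2560, -0.6758, 0.0887, 0.2457).
‖u_3‖ = 0.7684, so q_3 = (-0.3331, -0.8794, 0.1155, 0.3198).

Q = [[0.5345, 0.7066, -0.3331], [0.0000, -0.4637, -0.8794], [0.8018, -0.3312, 0.1155], [0.2673, -0.4195, 0.3198]], R = [[3.7417, -1.0690, 0.5345], [0.0000, 6.4697, -1.4573], [0.0000, 0.0000, 0.7684]]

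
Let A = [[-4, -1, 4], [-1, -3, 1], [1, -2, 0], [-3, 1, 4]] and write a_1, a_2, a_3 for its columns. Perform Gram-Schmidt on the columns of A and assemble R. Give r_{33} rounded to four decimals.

r_{33} = 1.3428

a_1 = (-4, -1, 1, -3); ‖a_1‖ = 5.1962, so q_1 = (-0.7698, -0.1925, 0.1925, -0.5774).
q_1·a_2 = (-0.7698)·(-1) + (-0.1925)·(-3) + 0.1925·(-2) + (-0.5774)·1 = 0.3849.
u_2 = a_2 − 0.3849·q_1 = (-0.7037, -2.9259, -2.0741, 1.2222).
‖u_2‖ = 3.8538, so q_2 = (-0.1826, -0.7592, -0.5382, 0.3171).
q_1·a_3 = (-0.7698)·4 + (-0.1925)·1 + 0.1925·0 + (-0.5774)·4 = -5.5811; q_2·a_3 = (-0.1826)·4 + (-0.7592)·1 + (-0.5382)·0 + 0.3171·4 = -0.2210.
u_3 = a_3 + 5.5811·q_1 + 0.2210·q_2 = (-0.3367, -0.2419, 0.9551, 0.8479).
r_{33} = ‖u_3‖ = 1.3428.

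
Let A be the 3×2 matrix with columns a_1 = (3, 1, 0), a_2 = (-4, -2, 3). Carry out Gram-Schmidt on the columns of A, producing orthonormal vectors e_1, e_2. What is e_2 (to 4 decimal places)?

a_1 = (3, 1, 0); ‖a_1‖ = 3.1623, so e_1 = (0.9487, 0.3162, 0.0000).
e_1·a_2 = 0.9487·(-4) + 0.3162·(-2) + 0.0000·3 = -4.4272.
u_2 = a_2 + 4.4272·e_1 = (0.2000, -0.6000, 3.0000).
‖u_2‖ = 3.0659, so e_2 = (0.0652, -0.1957, 0.9785).

e_2 = (0.0652, -0.1957, 0.9785)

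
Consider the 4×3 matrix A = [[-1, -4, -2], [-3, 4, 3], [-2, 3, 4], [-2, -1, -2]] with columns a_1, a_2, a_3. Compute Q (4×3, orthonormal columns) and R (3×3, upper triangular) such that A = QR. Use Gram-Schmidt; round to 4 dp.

Q = [[-0.2357, -0.8003, 0.4530], [-0.7071, 0.3430, -0.1736], [-0.4714, 0.2858, 0.6350], [-0.4714, -0.4002, -0.6012]], R = [[4.2426, -2.8284, -2.5927], [0.0000, 5.8310, 4.5733], [0.0000, 0.0000, 2.3158]]

e_1 = a_1/‖a_1‖ = (-1, -3, -2, -2)/4.2426 = (-0.2357, -0.7071, -0.4714, -0.4714).
r_{12} = e_1·a_2 = -2.8284.
u_2 = a_2 + 2.8284·e_1 = (-4.6667, 2.0000, 1.6667, -2.3333).
‖u_2‖ = 5.8310, so e_2 = (-0.8003, 0.3430, 0.2858, -0.4002).
r_{13} = e_1·a_3 = -2.5927; r_{23} = e_2·a_3 = 4.5733.
u_3 = a_3 + 2.5927·e_1 − 4.5733·e_2 = (1.0490, -0.4020, 1.4706, -1.3922).
‖u_3‖ = 2.3158, so e_3 = (0.4530, -0.1736, 0.6350, -0.6012).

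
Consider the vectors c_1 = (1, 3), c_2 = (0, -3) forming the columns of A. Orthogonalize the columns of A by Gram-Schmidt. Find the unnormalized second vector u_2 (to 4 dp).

u_2 = (0.9000, -0.3000)

c_1 = (1, 3); ‖c_1‖ = 3.1623, so q_1 = (0.3162, 0.9487).
q_1·c_2 = 0.3162·0 + 0.9487·(-3) = -2.8460.
u_2 = c_2 + 2.8460·q_1 = (0.9000, -0.3000).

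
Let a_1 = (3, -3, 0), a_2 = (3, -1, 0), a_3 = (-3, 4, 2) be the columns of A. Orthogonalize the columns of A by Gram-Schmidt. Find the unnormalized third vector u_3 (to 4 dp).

u_3 = (0.0000, 0.0000, 2.0000)

a_1 = (3, -3, 0); ‖a_1‖ = 4.2426, so e_1 = (0.7071, -0.7071, 0.0000).
e_1·a_2 = 0.7071·3 + (-0.7071)·(-1) + 0.0000·0 = 2.8284.
u_2 = a_2 − 2.8284·e_1 = (1.0000, 1.0000, 0.0000).
‖u_2‖ = 1.4142, so e_2 = (0.7071, 0.7071, 0.0000).
e_1·a_3 = 0.7071·(-3) + (-0.7071)·4 + 0.0000·2 = -4.9497; e_2·a_3 = 0.7071·(-3) + 0.7071·4 + 0.0000·2 = 0.7071.
u_3 = a_3 + 4.9497·e_1 − 0.7071·e_2 = (0.0000, 0.0000, 2.0000).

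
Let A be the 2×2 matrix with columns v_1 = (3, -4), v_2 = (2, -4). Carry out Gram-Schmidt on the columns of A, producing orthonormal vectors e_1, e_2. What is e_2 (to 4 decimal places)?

e_2 = (-0.8000, -0.6000)

v_1 = (3, -4); ‖v_1‖ = 5.0000, so e_1 = (0.6000, -0.8000).
e_1·v_2 = 0.6000·2 + (-0.8000)·(-4) = 4.4000.
u_2 = v_2 − 4.4000·e_1 = (-0.6400, -0.4800).
‖u_2‖ = 0.8000, so e_2 = (-0.8000, -0.6000).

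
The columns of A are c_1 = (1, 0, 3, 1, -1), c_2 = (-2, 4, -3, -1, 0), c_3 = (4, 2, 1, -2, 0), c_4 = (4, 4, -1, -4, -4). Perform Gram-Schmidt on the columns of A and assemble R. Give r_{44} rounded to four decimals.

e_1 = c_1/‖c_1‖ = (1, 0, 3, 1, -1)/3.4641 = (0.2887, 0.0000, 0.8660, 0.2887, -0.2887).
r_{12} = e_1·c_2 = -3.4641.
u_2 = c_2 + 3.4641·e_1 = (-1.0000, 4.0000, 0.0000, 0.0000, -1.0000).
‖u_2‖ = 4.2426, so e_2 = (-0.2357, 0.9428, 0.0000, 0.0000, -0.2357).
r_{13} = e_1·c_3 = 1.4434; r_{23} = e_2·c_3 = 0.9428.
u_3 = c_3 − 1.4434·e_1 − 0.9428·e_2 = (3.8056, 1.1111, -0.2500, -2.4167, 0.6389).
‖u_3‖ = 4.6934, so e_3 = (0.8108, 0.2367, -0.0533, -0.5149, 0.1361).
r_{14} = e_1·c_4 = 0.2887; r_{24} = e_2·c_4 = 3.7712; r_{34} = e_3·c_4 = 5.7587.
u_4 = c_4 − 0.2887·e_1 − 3.7712·e_2 − 5.7587·e_3 = (0.1362, -0.9189, -0.9433, -1.1181, -3.8117).
r_{44} = ‖u_4‖ = 4.1871.

r_{44} = 4.1871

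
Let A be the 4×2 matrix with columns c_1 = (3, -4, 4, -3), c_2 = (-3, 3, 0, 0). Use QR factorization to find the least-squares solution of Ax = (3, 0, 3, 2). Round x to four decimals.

c_1 = (3, -4, 4, -3); ‖c_1‖ = 7.0711, so q_1 = (0.4243, -0.5657, 0.5657, -0.4243).
q_1·c_2 = 0.4243·(-3) + (-0.5657)·3 + 0.5657·0 + (-0.4243)·0 = -2.9698.
u_2 = c_2 + 2.9698·q_1 = (-1.7400, 1.3200, 1.6800, -1.2600).
‖u_2‖ = 3.0299, so q_2 = (-0.5743, 0.4357, 0.5545, -0.4159).
Qᵀb = (2.1213, -0.8911).
Back-substitute: x_2 = -0.8911/3.0299 = -0.2941.
x_1 = (2.1213 + 2.9698·(-0.2941))/7.0711 = 0.1765.

x = (0.1765, -0.2941)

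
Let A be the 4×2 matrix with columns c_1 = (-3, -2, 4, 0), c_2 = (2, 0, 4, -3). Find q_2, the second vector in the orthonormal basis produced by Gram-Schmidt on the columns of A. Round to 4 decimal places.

c_1 = (-3, -2, 4, 0); ‖c_1‖ = 5.3852, so q_1 = (-0.5571, -0.3714, 0.7428, 0.0000).
q_1·c_2 = (-0.5571)·2 + (-0.3714)·0 + 0.7428·4 + 0.0000·(-3) = 1.8570.
u_2 = c_2 − 1.8570·q_1 = (3.0345, 0.6897, 2.6207, -3.0000).
‖u_2‖ = 5.0549, so q_2 = (0.6003, 0.1364, 0.5184, -0.5935).

q_2 = (0.6003, 0.1364, 0.5184, -0.5935)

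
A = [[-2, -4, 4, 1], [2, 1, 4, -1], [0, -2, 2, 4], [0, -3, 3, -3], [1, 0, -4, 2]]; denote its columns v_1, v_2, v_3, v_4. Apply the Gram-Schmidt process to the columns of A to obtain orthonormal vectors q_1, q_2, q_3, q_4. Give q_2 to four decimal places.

q_1 = v_1/‖v_1‖ = (-2, 2, 0, 0, 1)/3.0000 = (-0.6667, 0.6667, 0.0000, 0.0000, 0.3333).
r_{12} = q_1·v_2 = 3.3333.
u_2 = v_2 − 3.3333·q_1 = (-1.7778, -1.2222, -2.0000, -3.0000, -1.1111).
‖u_2‖ = 4.3461, so q_2 = (-0.4090, -0.2812, -0.4602, -0.6903, -0.2557).

q_2 = (-0.4090, -0.2812, -0.4602, -0.6903, -0.2557)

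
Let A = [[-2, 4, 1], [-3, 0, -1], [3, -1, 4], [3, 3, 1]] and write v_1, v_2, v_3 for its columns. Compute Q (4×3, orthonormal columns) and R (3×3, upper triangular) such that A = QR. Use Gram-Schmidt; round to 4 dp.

v_1 = (-2, -3, 3, 3); ‖v_1‖ = 5.5678, so e_1 = (-0.3592, -0.5388, 0.5388, 0.5388).
e_1·v_2 = (-0.3592)·4 + (-0.5388)·0 + 0.5388·(-1) + 0.5388·3 = -0.3592.
u_2 = v_2 + 0.3592·e_1 = (3.8710, -0.1935, -0.8065, 3.1935).
‖u_2‖ = 5.0864, so e_2 = (0.7611, -0.0381, -0.1586, 0.6279).
e_1·v_3 = (-0.3592)·1 + (-0.5388)·(-1) + 0.5388·4 + 0.5388·1 = 2.8737; e_2·v_3 = 0.7611·1 + (-0.0381)·(-1) + (-0.1586)·4 + 0.6279·1 = 0.7928.
u_3 = v_3 − 2.8737·e_1 − 0.7928·e_2 = (1.4289, 0.5786, 2.5773, -1.0461).
‖u_3‖ = 3.1802, so e_3 = (0.4493, 0.1819, 0.8104, -0.3290).

Q = [[-0.3592, 0.7611, 0.4493], [-0.5388, -0.0381, 0.1819], [0.5388, -0.1586, 0.8104], [0.5388, 0.6279, -0.3290]], R = [[5.5678, -0.3592, 2.8737], [0.0000, 5.0864, 0.7928], [0.0000, 0.0000, 3.1802]]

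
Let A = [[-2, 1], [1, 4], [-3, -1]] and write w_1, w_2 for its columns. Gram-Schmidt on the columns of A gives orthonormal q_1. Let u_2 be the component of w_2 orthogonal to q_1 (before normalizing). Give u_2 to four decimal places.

w_1 = (-2, 1, -3); ‖w_1‖ = 3.7417, so q_1 = (-0.5345, 0.2673, -0.8018).
q_1·w_2 = (-0.5345)·1 + 0.2673·4 + (-0.8018)·(-1) = 1.3363.
u_2 = w_2 − 1.3363·q_1 = (1.7143, 3.6429, 0.0714).

u_2 = (1.7143, 3.6429, 0.0714)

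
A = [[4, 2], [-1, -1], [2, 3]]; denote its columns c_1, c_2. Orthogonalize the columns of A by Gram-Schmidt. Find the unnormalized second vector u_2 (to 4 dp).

c_1 = (4, -1, 2); ‖c_1‖ = 4.5826, so q_1 = (0.8729, -0.2182, 0.4364).
q_1·c_2 = 0.8729·2 + (-0.2182)·(-1) + 0.4364·3 = 3.2733.
u_2 = c_2 − 3.2733·q_1 = (-0.8571, -0.2857, 1.5714).

u_2 = (-0.8571, -0.2857, 1.5714)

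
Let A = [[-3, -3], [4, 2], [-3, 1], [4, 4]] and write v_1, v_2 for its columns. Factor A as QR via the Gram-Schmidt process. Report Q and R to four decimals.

e_1 = v_1/‖v_1‖ = (-3, 4, -3, 4)/7.0711 = (-0.4243, 0.5657, -0.4243, 0.5657).
r_{12} = e_1·v_2 = 4.2426.
u_2 = v_2 − 4.2426·e_1 = (-1.2000, -0.4000, 2.8000, 1.6000).
‖u_2‖ = 3.4641, so e_2 = (-0.3464, -0.1155, 0.8083, 0.4619).

Q = [[-0.4243, -0.3464], [0.5657, -0.1155], [-0.4243, 0.8083], [0.5657, 0.4619]], R = [[7.0711, 4.2426], [0.0000, 3.4641]]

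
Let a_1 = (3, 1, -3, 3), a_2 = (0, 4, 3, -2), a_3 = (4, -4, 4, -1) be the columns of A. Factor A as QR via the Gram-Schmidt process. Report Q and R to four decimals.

Q = [[0.5669, 0.2372, 0.7311], [0.1890, 0.8843, -0.4267], [-0.5669, 0.3667, 0.5289], [0.5669, -0.1654, -0.0600]], R = [[5.2915, -2.0788, -1.3229], [0.0000, 4.9678, -0.9562], [0.0000, 0.0000, 6.8070]]

q_1 = a_1/‖a_1‖ = (3, 1, -3, 3)/5.2915 = (0.5669, 0.1890, -0.5669, 0.5669).
r_{12} = q_1·a_2 = -2.0788.
u_2 = a_2 + 2.0788·q_1 = (1.1786, 4.3929, 1.8214, -0.8214).
‖u_2‖ = 4.9678, so q_2 = (0.2372, 0.8843, 0.3667, -0.1654).
r_{13} = q_1·a_3 = -1.3229; r_{23} = q_2·a_3 = -0.9562.
u_3 = a_3 + 1.3229·q_1 + 0.9562·q_2 = (4.9768, -2.9045, 3.6006, -0.4081).
‖u_3‖ = 6.8070, so q_3 = (0.7311, -0.4267, 0.5289, -0.0600).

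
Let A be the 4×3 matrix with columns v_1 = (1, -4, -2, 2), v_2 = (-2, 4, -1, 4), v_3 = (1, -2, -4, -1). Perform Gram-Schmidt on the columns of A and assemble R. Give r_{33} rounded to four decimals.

v_1 = (1, -4, -2, 2); ‖v_1‖ = 5.0000, so q_1 = (0.2000, -0.8000, -0.4000, 0.4000).
q_1·v_2 = 0.2000·(-2) + (-0.8000)·4 + (-0.4000)·(-1) + 0.4000·4 = -1.6000.
u_2 = v_2 + 1.6000·q_1 = (-1.6800, 2.7200, -1.6400, 4.6400).
‖u_2‖ = 5.8686, so q_2 = (-0.2863, 0.4635, -0.2795, 0.7907).
q_1·v_3 = 0.2000·1 + (-0.8000)·(-2) + (-0.4000)·(-4) + 0.4000·(-1) = 3.0000; q_2·v_3 = (-0.2863)·1 + 0.4635·(-2) + (-0.2795)·(-4) + 0.7907·(-1) = -0.8861.
u_3 = v_3 − 3.0000·q_1 + 0.8861·q_2 = (0.1463, 0.8107, -3.0476, -1.4994).
r_{33} = ‖u_3‖ = 3.4950.

r_{33} = 3.4950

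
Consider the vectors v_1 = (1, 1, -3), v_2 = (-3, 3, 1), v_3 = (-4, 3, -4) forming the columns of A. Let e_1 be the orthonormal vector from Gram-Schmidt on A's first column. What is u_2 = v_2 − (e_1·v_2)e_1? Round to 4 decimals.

e_1 = v_1/‖v_1‖ = (1, 1, -3)/3.3166 = (0.3015, 0.3015, -0.9045).
r_{12} = e_1·v_2 = -0.9045.
u_2 = v_2 + 0.9045·e_1 = (-2.7273, 3.2727, 0.1818).

u_2 = (-2.7273, 3.2727, 0.1818)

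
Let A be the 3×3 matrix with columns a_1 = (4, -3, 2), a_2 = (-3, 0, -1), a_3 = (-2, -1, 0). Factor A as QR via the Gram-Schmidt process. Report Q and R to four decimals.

a_1 = (4, -3, 2); ‖a_1‖ = 5.3852, so e_1 = (0.7428, -0.5571, 0.3714).
e_1·a_2 = 0.7428·(-3) + (-0.5571)·0 + 0.3714·(-1) = -2.5997.
u_2 = a_2 + 2.5997·e_1 = (-1.0690, -1.4483, -0.0345).
‖u_2‖ = 1.8004, so e_2 = (-0.5937, -0.8044, -0.0192).
e_1·a_3 = 0.7428·(-2) + (-0.5571)·(-1) + 0.3714·0 = -0.9285; e_2·a_3 = (-0.5937)·(-2) + (-0.8044)·(-1) + (-0.0192)·0 = 1.9919.
u_3 = a_3 + 0.9285·e_1 − 1.9919·e_2 = (-0.1277, 0.0851, 0.3830).
‖u_3‖ = 0.4126, so e_3 = (-0.3094, 0.2063, 0.9283).

Q = [[0.7428, -0.5937, -0.3094], [-0.5571, -0.8044, 0.2063], [0.3714, -0.0192, 0.9283]], R = [[5.3852, -2.5997, -0.9285], [0.0000, 1.8004, 1.9919], [0.0000, 0.0000, 0.4126]]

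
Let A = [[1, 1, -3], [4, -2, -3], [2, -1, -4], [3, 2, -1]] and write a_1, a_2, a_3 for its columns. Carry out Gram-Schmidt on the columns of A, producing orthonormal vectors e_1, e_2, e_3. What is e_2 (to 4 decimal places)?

e_2 = (0.3532, -0.5137, -0.2569, 0.7385)

a_1 = (1, 4, 2, 3); ‖a_1‖ = 5.4772, so e_1 = (0.1826, 0.7303, 0.3651, 0.5477).
e_1·a_2 = 0.1826·1 + 0.7303·(-2) + 0.3651·(-1) + 0.5477·2 = -0.5477.
u_2 = a_2 + 0.5477·e_1 = (1.1000, -1.6000, -0.8000, 2.3000).
‖u_2‖ = 3.1145, so e_2 = (0.3532, -0.5137, -0.2569, 0.7385).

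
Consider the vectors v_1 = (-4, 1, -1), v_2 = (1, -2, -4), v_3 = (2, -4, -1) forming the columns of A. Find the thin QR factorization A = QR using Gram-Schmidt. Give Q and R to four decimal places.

Q = [[-0.9428, 0.1219, -0.3103], [0.2357, -0.4144, -0.8790], [-0.2357, -0.9019, 0.3620]], R = [[4.2426, -0.4714, -2.5927], [0.0000, 4.5583, 2.8032], [0.0000, 0.0000, 2.5337]]

v_1 = (-4, 1, -1); ‖v_1‖ = 4.2426, so q_1 = (-0.9428, 0.2357, -0.2357).
q_1·v_2 = (-0.9428)·1 + 0.2357·(-2) + (-0.2357)·(-4) = -0.4714.
u_2 = v_2 + 0.4714·q_1 = (0.5556, -1.8889, -4.1111).
‖u_2‖ = 4.5583, so q_2 = (0.1219, -0.4144, -0.9019).
q_1·v_3 = (-0.9428)·2 + 0.2357·(-4) + (-0.2357)·(-1) = -2.5927; q_2·v_3 = 0.1219·2 + (-0.4144)·(-4) + (-0.9019)·(-1) = 2.8032.
u_3 = v_3 + 2.5927·q_1 − 2.8032·q_2 = (-0.7861, -2.2273, 0.9171).
‖u_3‖ = 2.5337, so q_3 = (-0.3103, -0.8790, 0.3620).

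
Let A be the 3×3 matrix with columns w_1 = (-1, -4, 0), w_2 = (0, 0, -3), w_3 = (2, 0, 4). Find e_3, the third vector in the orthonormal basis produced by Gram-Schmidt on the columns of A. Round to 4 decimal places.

e_3 = (0.9701, -0.2425, 0.0000)

e_1 = w_1/‖w_1‖ = (-1, -4, 0)/4.1231 = (-0.2425, -0.9701, 0.0000).
r_{12} = e_1·w_2 = 0.0000.
u_2 = w_2 + 0.0000·e_1 = (0.0000, 0.0000, -3.0000).
‖u_2‖ = 3.0000, so e_2 = (0.0000, 0.0000, -1.0000).
r_{13} = e_1·w_3 = -0.4851; r_{23} = e_2·w_3 = -4.0000.
u_3 = w_3 + 0.4851·e_1 + 4.0000·e_2 = (1.8824, -0.4706, 0.0000).
‖u_3‖ = 1.9403, so e_3 = (0.9701, -0.2425, 0.0000).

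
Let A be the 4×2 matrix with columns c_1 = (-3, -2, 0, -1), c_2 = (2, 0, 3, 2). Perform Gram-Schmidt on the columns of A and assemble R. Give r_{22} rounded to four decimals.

r_{22} = 3.5254

c_1 = (-3, -2, 0, -1); ‖c_1‖ = 3.7417, so e_1 = (-0.8018, -0.5345, 0.0000, -0.2673).
e_1·c_2 = (-0.8018)·2 + (-0.5345)·0 + 0.0000·3 + (-0.2673)·2 = -2.1381.
u_2 = c_2 + 2.1381·e_1 = (0.2857, -1.1429, 3.0000, 1.4286).
r_{22} = ‖u_2‖ = 3.5254.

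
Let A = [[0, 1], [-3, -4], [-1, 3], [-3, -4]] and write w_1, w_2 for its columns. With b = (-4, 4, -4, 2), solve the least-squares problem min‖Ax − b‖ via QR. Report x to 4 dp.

x = (0.7059, -1.3053)

w_1 = (0, -3, -1, -3); ‖w_1‖ = 4.3589, so q_1 = (0.0000, -0.6882, -0.2294, -0.6882).
q_1·w_2 = 0.0000·1 + (-0.6882)·(-4) + (-0.2294)·3 + (-0.6882)·(-4) = 4.8177.
u_2 = w_2 − 4.8177·q_1 = (1.0000, -0.6842, 4.1053, -0.6842).
‖u_2‖ = 4.3347, so q_2 = (0.2307, -0.1578, 0.9471, -0.1578).
Qᵀb = (-3.2118, -5.6582).
Back-substitute: x_2 = -5.6582/4.3347 = -1.3053.
x_1 = (-3.2118 − 4.8177·(-1.3053))/4.3589 = 0.7059.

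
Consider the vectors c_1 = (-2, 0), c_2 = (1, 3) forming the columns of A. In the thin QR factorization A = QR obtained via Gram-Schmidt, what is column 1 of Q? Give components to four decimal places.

e_1 = c_1/‖c_1‖ = (-2, 0)/2.0000 = (-1.0000, 0.0000).

e_1 = (-1.0000, 0.0000)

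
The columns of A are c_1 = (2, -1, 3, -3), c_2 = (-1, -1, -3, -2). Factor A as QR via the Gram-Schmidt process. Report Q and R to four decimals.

q_1 = c_1/‖c_1‖ = (2, -1, 3, -3)/4.7958 = (0.4170, -0.2085, 0.6255, -0.6255).
r_{12} = q_1·c_2 = -0.8341.
u_2 = c_2 + 0.8341·q_1 = (-0.6522, -1.1739, -2.4783, -2.5217).
‖u_2‖ = 3.7821, so q_2 = (-0.1724, -0.3104, -0.6553, -0.6668).

Q = [[0.4170, -0.1724], [-0.2085, -0.3104], [0.6255, -0.6553], [-0.6255, -0.6668]], R = [[4.7958, -0.8341], [0.0000, 3.7821]]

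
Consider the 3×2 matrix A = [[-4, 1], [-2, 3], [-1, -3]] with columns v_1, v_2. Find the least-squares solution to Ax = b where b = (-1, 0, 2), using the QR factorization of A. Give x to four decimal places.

v_1 = (-4, -2, -1); ‖v_1‖ = 4.5826, so e_1 = (-0.8729, -0.4364, -0.2182).
e_1·v_2 = (-0.8729)·1 + (-0.4364)·3 + (-0.2182)·(-3) = -1.5275.
u_2 = v_2 + 1.5275·e_1 = (-0.3333, 2.3333, -3.3333).
‖u_2‖ = 4.0825, so e_2 = (-0.0816, 0.5715, -0.8165).
Qᵀb = (0.4364, -1.5513).
Back-substitute: x_2 = -1.5513/4.0825 = -0.3800.
x_1 = (0.4364 + 1.5275·(-0.3800))/4.5826 = -0.0314.

x = (-0.0314, -0.3800)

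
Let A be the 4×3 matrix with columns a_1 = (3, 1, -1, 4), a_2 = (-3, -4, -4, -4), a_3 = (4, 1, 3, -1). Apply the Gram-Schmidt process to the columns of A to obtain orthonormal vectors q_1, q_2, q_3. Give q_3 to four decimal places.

a_1 = (3, 1, -1, 4); ‖a_1‖ = 5.1962, so q_1 = (0.5774, 0.1925, -0.1925, 0.7698).
q_1·a_2 = 0.5774·(-3) + 0.1925·(-4) + (-0.1925)·(-4) + 0.7698·(-4) = -4.8113.
u_2 = a_2 + 4.8113·q_1 = (-0.2222, -3.0741, -4.9259, -0.2963).
‖u_2‖ = 5.8182, so q_2 = (-0.0382, -0.5284, -0.8466, -0.0509).
q_1·a_3 = 0.5774·4 + 0.1925·1 + (-0.1925)·3 + 0.7698·(-1) = 1.1547; q_2·a_3 = (-0.0382)·4 + (-0.5284)·1 + (-0.8466)·3 + (-0.0509)·(-1) = -3.1701.
u_3 = a_3 − 1.1547·q_1 + 3.1701·q_2 = (3.2123, -0.8972, 0.5383, -2.0503).
‖u_3‖ = 3.9518, so q_3 = (0.8128, -0.2270, 0.1362, -0.5188).

q_3 = (0.8128, -0.2270, 0.1362, -0.5188)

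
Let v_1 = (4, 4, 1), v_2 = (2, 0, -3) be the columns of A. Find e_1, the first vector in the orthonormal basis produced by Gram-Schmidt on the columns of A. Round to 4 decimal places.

e_1 = (0.6963, 0.6963, 0.1741)

v_1 = (4, 4, 1); ‖v_1‖ = 5.7446, so e_1 = (0.6963, 0.6963, 0.1741).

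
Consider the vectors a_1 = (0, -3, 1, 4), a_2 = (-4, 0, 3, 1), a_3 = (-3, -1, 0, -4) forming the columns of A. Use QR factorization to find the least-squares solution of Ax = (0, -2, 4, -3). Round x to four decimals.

a_1 = (0, -3, 1, 4); ‖a_1‖ = 5.0990, so e_1 = (0.0000, -0.5883, 0.1961, 0.7845).
e_1·a_2 = 0.0000·(-4) + (-0.5883)·0 + 0.1961·3 + 0.7845·1 = 1.3728.
u_2 = a_2 − 1.3728·e_1 = (-4.0000, 0.8077, 2.7308, -0.0769).
‖u_2‖ = 4.9107, so e_2 = (-0.8145, 0.1645, 0.5561, -0.0157).
e_1·a_3 = 0.0000·(-3) + (-0.5883)·(-1) + 0.1961·0 + 0.7845·(-4) = -2.5495; e_2·a_3 = (-0.8145)·(-3) + 0.1645·(-1) + 0.5561·0 + (-0.0157)·(-4) = 2.3418.
u_3 = a_3 + 2.5495·e_1 − 2.3418·e_2 = (-1.0925, -2.8852, -0.8022, -1.9633).
‖u_3‖ = 3.7438, so e_3 = (-0.2918, -0.7707, -0.2143, -0.5244).
Qᵀb = (-0.3922, 1.9424, 2.2574).
Back-substitute: x_3 = 2.2574/3.7438 = 0.6030.
x_2 = (1.9424 − 2.3418·0.6030)/4.9107 = 0.1080.
x_1 = (-0.3922 − 1.3728·0.1080 + 2.5495·0.6030)/5.0990 = 0.1955.

x = (0.1955, 0.1080, 0.6030)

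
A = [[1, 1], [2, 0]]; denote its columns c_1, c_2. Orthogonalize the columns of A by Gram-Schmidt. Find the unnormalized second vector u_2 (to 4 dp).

c_1 = (1, 2); ‖c_1‖ = 2.2361, so e_1 = (0.4472, 0.8944).
e_1·c_2 = 0.4472·1 + 0.8944·0 = 0.4472.
u_2 = c_2 − 0.4472·e_1 = (0.8000, -0.4000).

u_2 = (0.8000, -0.4000)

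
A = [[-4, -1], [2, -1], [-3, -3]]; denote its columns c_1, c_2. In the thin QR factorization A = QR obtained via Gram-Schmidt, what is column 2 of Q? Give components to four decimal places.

q_1 = c_1/‖c_1‖ = (-4, 2, -3)/5.3852 = (-0.7428, 0.3714, -0.5571).
r_{12} = q_1·c_2 = 2.0426.
u_2 = c_2 − 2.0426·q_1 = (0.5172, -1.7586, -1.8621).
‖u_2‖ = 2.6130, so q_2 = (0.1980, -0.6730, -0.7126).

q_2 = (0.1980, -0.6730, -0.7126)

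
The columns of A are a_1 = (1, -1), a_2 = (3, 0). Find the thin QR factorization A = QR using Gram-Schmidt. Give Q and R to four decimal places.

Q = [[0.7071, 0.7071], [-0.7071, 0.7071]], R = [[1.4142, 2.1213], [0.0000, 2.1213]]

e_1 = a_1/‖a_1‖ = (1, -1)/1.4142 = (0.7071, -0.7071).
r_{12} = e_1·a_2 = 2.1213.
u_2 = a_2 − 2.1213·e_1 = (1.5000, 1.5000).
‖u_2‖ = 2.1213, so e_2 = (0.7071, 0.7071).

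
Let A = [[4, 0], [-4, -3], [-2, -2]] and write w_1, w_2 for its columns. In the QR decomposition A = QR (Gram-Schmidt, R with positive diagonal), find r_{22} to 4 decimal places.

r_{22} = 2.4267

w_1 = (4, -4, -2); ‖w_1‖ = 6.0000, so e_1 = (0.6667, -0.6667, -0.3333).
e_1·w_2 = 0.6667·0 + (-0.6667)·(-3) + (-0.3333)·(-2) = 2.6667.
u_2 = w_2 − 2.6667·e_1 = (-1.7778, -1.2222, -1.1111).
r_{22} = ‖u_2‖ = 2.4267.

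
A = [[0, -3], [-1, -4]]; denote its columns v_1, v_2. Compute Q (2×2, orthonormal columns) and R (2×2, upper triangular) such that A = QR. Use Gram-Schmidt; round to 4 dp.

v_1 = (0, -1); ‖v_1‖ = 1.0000, so q_1 = (0.0000, -1.0000).
q_1·v_2 = 0.0000·(-3) + (-1.0000)·(-4) = 4.0000.
u_2 = v_2 − 4.0000·q_1 = (-3.0000, 0.0000).
‖u_2‖ = 3.0000, so q_2 = (-1.0000, 0.0000).

Q = [[0.0000, -1.0000], [-1.0000, 0.0000]], R = [[1.0000, 4.0000], [0.0000, 3.0000]]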